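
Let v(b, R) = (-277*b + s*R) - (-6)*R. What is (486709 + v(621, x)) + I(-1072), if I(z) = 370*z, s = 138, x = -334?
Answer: -130044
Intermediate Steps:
v(b, R) = -277*b + 144*R (v(b, R) = (-277*b + 138*R) - (-6)*R = (-277*b + 138*R) + 6*R = -277*b + 144*R)
(486709 + v(621, x)) + I(-1072) = (486709 + (-277*621 + 144*(-334))) + 370*(-1072) = (486709 + (-172017 - 48096)) - 396640 = (486709 - 220113) - 396640 = 266596 - 396640 = -130044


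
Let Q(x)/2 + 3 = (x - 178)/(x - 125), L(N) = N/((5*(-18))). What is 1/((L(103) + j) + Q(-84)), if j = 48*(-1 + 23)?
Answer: 18810/19776133 ≈ 0.00095115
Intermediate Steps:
L(N) = -N/90 (L(N) = N/(-90) = N*(-1/90) = -N/90)
Q(x) = -6 + 2*(-178 + x)/(-125 + x) (Q(x) = -6 + 2*((x - 178)/(x - 125)) = -6 + 2*((-178 + x)/(-125 + x)) = -6 + 2*(-178 + x)/(-125 + x))
j = 1056 (j = 48*22 = 1056)
1/((L(103) + j) + Q(-84)) = 1/((-1/90*103 + 1056) + 2*(197 - 2*(-84))/(-125 - 84)) = 1/((-103/90 + 1056) + 2*(197 + 168)/(-209)) = 1/(94937/90 + 2*(-1/209)*365) = 1/(94937/90 - 730/209) = 1/(19776133/18810) = 18810/19776133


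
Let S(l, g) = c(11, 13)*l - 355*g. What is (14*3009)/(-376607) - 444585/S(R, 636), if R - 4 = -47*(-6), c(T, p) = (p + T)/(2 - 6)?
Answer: 7516682219/4079837432 ≈ 1.8424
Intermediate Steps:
c(T, p) = -T/4 - p/4 (c(T, p) = (T + p)/(-4) = (T + p)*(-¼) = -T/4 - p/4)
R = 286 (R = 4 - 47*(-6) = 4 + 282 = 286)
S(l, g) = -355*g - 6*l (S(l, g) = (-¼*11 - ¼*13)*l - 355*g = (-11/4 - 13/4)*l - 355*g = -6*l - 355*g = -355*g - 6*l)
(14*3009)/(-376607) - 444585/S(R, 636) = (14*3009)/(-376607) - 444585/(-355*636 - 6*286) = 42126*(-1/376607) - 444585/(-225780 - 1716) = -6018/53801 - 444585/(-227496) = -6018/53801 - 444585*(-1/227496) = -6018/53801 + 148195/75832 = 7516682219/4079837432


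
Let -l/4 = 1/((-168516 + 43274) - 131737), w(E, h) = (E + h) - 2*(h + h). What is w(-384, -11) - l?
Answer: -90199633/256979 ≈ -351.00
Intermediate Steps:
w(E, h) = E - 3*h (w(E, h) = (E + h) - 4*h = E - 3*h)
l = 4/256979 (l = -4/((-168516 + 43274) - 131737) = -4/(-125242 - 131737) = -4/(-256979) = -4*(-1/256979) = 4/256979 ≈ 1.5565e-5)
w(-384, -11) - l = (-384 - 3*(-11)) - 1*4/256979 = (-384 + 33) - 4/256979 = -351 - 4/256979 = -90199633/256979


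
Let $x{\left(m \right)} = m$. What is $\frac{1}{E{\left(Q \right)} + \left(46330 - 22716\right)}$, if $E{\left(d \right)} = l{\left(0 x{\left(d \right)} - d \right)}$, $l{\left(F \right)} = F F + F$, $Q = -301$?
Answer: $\frac{1}{114516} \approx 8.7324 \cdot 10^{-6}$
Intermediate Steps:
$l{\left(F \right)} = F + F^{2}$ ($l{\left(F \right)} = F^{2} + F = F + F^{2}$)
$E{\left(d \right)} = - d \left(1 - d\right)$ ($E{\left(d \right)} = \left(0 d - d\right) \left(1 + \left(0 d - d\right)\right) = \left(0 - d\right) \left(1 + \left(0 - d\right)\right) = - d \left(1 - d\right)$)
$\frac{1}{E{\left(Q \right)} + \left(46330 - 22716\right)} = \frac{1}{- 301 \left(-1 - 301\right) + \left(46330 - 22716\right)} = \frac{1}{\left(-301\right) \left(-302\right) + \left(46330 - 22716\right)} = \frac{1}{90902 + 23614} = \frac{1}{114516}$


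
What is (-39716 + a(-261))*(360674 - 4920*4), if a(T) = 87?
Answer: -13513251226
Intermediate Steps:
(-39716 + a(-261))*(360674 - 4920*4) = (-39716 + 87)*(360674 - 4920*4) = -39629*(360674 - 19680) = -39629*340994 = -13513251226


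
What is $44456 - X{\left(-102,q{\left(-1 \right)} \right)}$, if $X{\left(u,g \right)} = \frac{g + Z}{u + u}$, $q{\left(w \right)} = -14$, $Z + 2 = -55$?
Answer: $\frac{9068953}{204} \approx 44456.0$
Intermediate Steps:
$Z = -57$ ($Z = -2 - 55 = -57$)
$X{\left(u,g \right)} = \frac{-57 + g}{2 u}$ ($X{\left(u,g \right)} = \frac{g - 57}{u + u} = \frac{-57 + g}{2 u}$)
$44456 - X{\left(-102,q{\left(-1 \right)} \right)} = 44456 - \frac{-57 - 14}{2 \left(-102\right)} = 44456 - \frac{1}{2} \left(- \frac{1}{102}\right) \left(-71\right) = 44456 - \frac{71}{204} = \frac{9068953}{204}$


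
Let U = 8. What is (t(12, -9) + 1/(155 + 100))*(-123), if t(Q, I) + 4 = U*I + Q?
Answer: 669079/85 ≈ 7871.5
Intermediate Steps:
t(Q, I) = -4 + Q + 8*I (t(Q, I) = -4 + (8*I + Q) = -4 + (Q + 8*I) = -4 + Q + 8*I)
(t(12, -9) + 1/(155 + 100))*(-123) = ((-4 + 12 + 8*(-9)) + 1/(155 + 100))*(-123) = ((-4 + 12 - 72) + 1/255)*(-123) = (-64 + 1/255)*(-123) = -16319/255*(-123) = 669079/85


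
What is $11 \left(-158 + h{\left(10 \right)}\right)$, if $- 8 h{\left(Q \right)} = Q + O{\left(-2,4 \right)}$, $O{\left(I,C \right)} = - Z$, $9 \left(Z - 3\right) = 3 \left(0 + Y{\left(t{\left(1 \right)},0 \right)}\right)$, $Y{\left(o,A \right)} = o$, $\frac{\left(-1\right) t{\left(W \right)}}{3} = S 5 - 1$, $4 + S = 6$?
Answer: $-1760$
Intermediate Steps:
$S = 2$ ($S = -4 + 6 = 2$)
$t{\left(W \right)} = -27$ ($t{\left(W \right)} = - 3 \left(2 \cdot 5 - 1\right) = - 3 \left(10 - 1\right) = \left(-3\right) 9 = -27$)
$Z = -6$ ($Z = 3 + \frac{3 \left(0 - 27\right)}{9} = 3 + \frac{3 \left(-27\right)}{9} = 3 + \frac{1}{9} \left(-81\right) = 3 - 9 = -6$)
$O{\left(I,C \right)} = 6$ ($O{\left(I,C \right)} = \left(-1\right) \left(-6\right) = 6$)
$h{\left(Q \right)} = - \frac{3}{4} - \frac{Q}{8}$ ($h{\left(Q \right)} = - \frac{Q + 6}{8} = - \frac{6 + Q}{8} = - \frac{3}{4} - \frac{Q}{8}$)
$11 \left(-158 + h{\left(10 \right)}\right) = 11 \left(-158 - 2\right) = 11 \left(-160\right) = -1760$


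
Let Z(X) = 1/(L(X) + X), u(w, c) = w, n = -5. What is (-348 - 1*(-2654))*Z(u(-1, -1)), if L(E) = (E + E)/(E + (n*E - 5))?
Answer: 2306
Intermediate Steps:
L(E) = 2*E/(-5 - 4*E) (L(E) = (E + E)/(E + (-5*E - 5)) = (2*E)/(E + (-5 - 5*E)) = (2*E)/(-5 - 4*E) = 2*E/(-5 - 4*E))
Z(X) = 1/(X + 2*X/(-5 - 4*X)) (Z(X) = 1/(2*X/(-5 - 4*X) + X) = 1/(X + 2*X/(-5 - 4*X)))
(-348 - 1*(-2654))*Z(u(-1, -1)) = (-348 - 1*(-2654))*((5 + 4*(-1))/((-1)*(3 + 4*(-1)))) = (-348 + 2654)*(-(5 - 4)/(3 - 4)) = 2306*(-1*1/(-1)) = 2306*(-1*(-1)*1) = 2306*1 = 2306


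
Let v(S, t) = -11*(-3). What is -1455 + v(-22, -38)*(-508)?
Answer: -18219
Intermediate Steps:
v(S, t) = 33
-1455 + v(-22, -38)*(-508) = -1455 + 33*(-508) = -1455 - 16764 = -18219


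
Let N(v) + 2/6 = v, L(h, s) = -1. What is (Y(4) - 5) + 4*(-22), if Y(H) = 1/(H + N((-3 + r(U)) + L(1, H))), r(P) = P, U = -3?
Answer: -933/10 ≈ -93.300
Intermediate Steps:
N(v) = -1/3 + v
Y(H) = 1/(-22/3 + H) (Y(H) = 1/(H + (-1/3 + ((-3 - 3) - 1))) = 1/(H + (-1/3 + (-6 - 1))) = 1/(H + (-1/3 - 7)) = 1/(H - 22/3) = 1/(-22/3 + H))
(Y(4) - 5) + 4*(-22) = (3/(-22 + 3*4) - 5) + 4*(-22) = (3/(-22 + 12) - 5) - 88 = (3/(-10) - 5) - 88 = (3*(-1/10) - 5) - 88 = (-3/10 - 5) - 88 = -53/10 - 88 = -933/10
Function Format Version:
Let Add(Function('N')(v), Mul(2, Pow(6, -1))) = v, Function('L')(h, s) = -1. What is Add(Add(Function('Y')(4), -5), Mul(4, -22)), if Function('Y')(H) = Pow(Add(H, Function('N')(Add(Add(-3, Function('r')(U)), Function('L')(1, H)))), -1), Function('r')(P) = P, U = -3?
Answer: Rational(-933, 10) ≈ -93.300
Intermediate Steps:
Function('N')(v) = Add(Rational(-1, 3), v)
Function('Y')(H) = Pow(Add(Rational(-22, 3), H), -1) (Function('Y')(H) = Pow(Add(H, Add(Rational(-1, 3), Add(Add(-3, -3), -1))), -1) = Pow(Add(H, Add(Rational(-1, 3), Add(-6, -1))), -1) = Pow(Add(H, Add(Rational(-1, 3), -7)), -1) = Pow(Add(H, Rational(-22, 3)), -1) = Pow(Add(Rational(-22, 3), H), -1))
Add(Add(Function('Y')(4), -5), Mul(4, -22)) = Add(Add(Mul(3, Pow(Add(-22, Mul(3, 4)), -1)), -5), Mul(4, -22)) = Add(Add(Mul(3, Pow(Add(-22, 12), -1)), -5), -88) = Add(Add(Mul(3, Pow(-10, -1)), -5), -88) = Add(Add(Mul(3, Rational(-1, 10)), -5), -88) = Add(Add(Rational(-3, 10), -5), -88) = Add(Rational(-53, 10), -88) = Rational(-933, 10)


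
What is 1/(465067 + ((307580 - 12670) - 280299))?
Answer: 1/479678 ≈ 2.0847e-6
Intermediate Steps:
1/(465067 + ((307580 - 12670) - 280299)) = 1/(465067 + (294910 - 280299)) = 1/(465067 + 14611) = 1/479678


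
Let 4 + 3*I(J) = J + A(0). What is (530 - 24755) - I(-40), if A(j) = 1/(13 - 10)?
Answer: -217894/9 ≈ -24210.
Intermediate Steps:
A(j) = ⅓ (A(j) = 1/3 = ⅓)
I(J) = -11/9 + J/3 (I(J) = -4/3 + (J + ⅓)/3 = -4/3 + (⅓ + J)/3 = -4/3 + (⅑ + J/3) = -11/9 + J/3)
(530 - 24755) - I(-40) = (530 - 24755) - (-11/9 + (⅓)*(-40)) = -24225 - (-11/9 - 40/3) = -24225 - 1*(-131/9) = -24225 + 131/9 = -217894/9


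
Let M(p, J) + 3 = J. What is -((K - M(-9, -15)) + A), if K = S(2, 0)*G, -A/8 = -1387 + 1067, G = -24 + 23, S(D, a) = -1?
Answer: -2579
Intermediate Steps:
M(p, J) = -3 + J
G = -1
A = 2560 (A = -8*(-1387 + 1067) = -8*(-320) = 2560)
K = 1 (K = -1*(-1) = 1)
-((K - M(-9, -15)) + A) = -((1 - (-3 - 15)) + 2560) = -((1 - 1*(-18)) + 2560) = -((1 + 18) + 2560) = -(19 + 2560) = -1*2579 = -2579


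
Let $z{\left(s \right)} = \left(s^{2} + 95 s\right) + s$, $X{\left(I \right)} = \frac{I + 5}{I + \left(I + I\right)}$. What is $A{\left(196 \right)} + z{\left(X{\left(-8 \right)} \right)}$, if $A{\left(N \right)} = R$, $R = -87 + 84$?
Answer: $\frac{577}{64} \approx 9.0156$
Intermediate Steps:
$R = -3$
$X{\left(I \right)} = \frac{5 + I}{3 I}$ ($X{\left(I \right)} = \frac{5 + I}{I + 2 I} = \frac{5 + I}{3 I}$)
$z{\left(s \right)} = s^{2} + 96 s$
$A{\left(N \right)} = -3$
$A{\left(196 \right)} + z{\left(X{\left(-8 \right)} \right)} = -3 + \frac{5 - 8}{3 \left(-8\right)} \left(96 + \frac{5 - 8}{3 \left(-8\right)}\right) = -3 + \frac{1}{3} \left(- \frac{1}{8}\right) \left(-3\right) \left(96 + \frac{1}{3} \left(- \frac{1}{8}\right) \left(-3\right)\right) = -3 + \frac{96 + \frac{1}{8}}{8} = -3 + \frac{1}{8} \cdot \frac{769}{8} = -3 + \frac{769}{64} = \frac{577}{64}$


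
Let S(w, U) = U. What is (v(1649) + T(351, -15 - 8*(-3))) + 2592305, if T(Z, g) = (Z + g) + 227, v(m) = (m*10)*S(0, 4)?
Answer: 2658852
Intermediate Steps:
v(m) = 40*m (v(m) = (m*10)*4 = (10*m)*4 = 40*m)
T(Z, g) = 227 + Z + g
(v(1649) + T(351, -15 - 8*(-3))) + 2592305 = (40*1649 + (227 + 351 + (-15 - 8*(-3)))) + 2592305 = (65960 + (227 + 351 + (-15 + 24))) + 2592305 = (65960 + (227 + 351 + 9)) + 2592305 = (65960 + 587) + 2592305 = 66547 + 2592305 = 2658852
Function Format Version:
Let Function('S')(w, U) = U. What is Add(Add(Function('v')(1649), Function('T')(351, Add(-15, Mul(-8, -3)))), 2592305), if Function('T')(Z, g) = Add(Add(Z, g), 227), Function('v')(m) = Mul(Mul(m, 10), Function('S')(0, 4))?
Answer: 2658852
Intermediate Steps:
Function('v')(m) = Mul(40, m) (Function('v')(m) = Mul(Mul(m, 10), 4) = Mul(Mul(10, m), 4) = Mul(40, m))
Function('T')(Z, g) = Add(227, Z, g)
Add(Add(Function('v')(1649), Function('T')(351, Add(-15, Mul(-8, -3)))), 2592305) = Add(Add(Mul(40, 1649), Add(227, 351, Add(-15, Mul(-8, -3)))), 2592305) = Add(Add(65960, Add(227, 351, Add(-15, 24))), 2592305) = Add(Add(65960, Add(227, 351, 9)), 2592305) = Add(Add(65960, 587), 2592305) = Add(66547, 2592305) = 2658852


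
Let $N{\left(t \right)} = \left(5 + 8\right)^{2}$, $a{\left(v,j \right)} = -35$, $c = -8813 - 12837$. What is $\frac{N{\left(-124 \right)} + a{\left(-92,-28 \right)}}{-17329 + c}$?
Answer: $- \frac{134}{38979} \approx -0.0034378$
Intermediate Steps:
$c = -21650$ ($c = -8813 - 12837 = -21650$)
$N{\left(t \right)} = 169$ ($N{\left(t \right)} = 13^{2} = 169$)
$\frac{N{\left(-124 \right)} + a{\left(-92,-28 \right)}}{-17329 + c} = \frac{169 - 35}{-17329 - 21650} = \frac{134}{-38979} = 134 \left(- \frac{1}{38979}\right) = - \frac{134}{38979}$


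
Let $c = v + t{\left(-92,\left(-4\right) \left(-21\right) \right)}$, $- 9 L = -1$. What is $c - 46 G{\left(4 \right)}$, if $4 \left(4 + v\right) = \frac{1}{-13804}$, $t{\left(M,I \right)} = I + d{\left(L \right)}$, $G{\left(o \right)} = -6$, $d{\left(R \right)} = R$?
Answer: $\frac{176967271}{496944} \approx 356.11$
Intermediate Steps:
$L = \frac{1}{9}$ ($L = \left(- \frac{1}{9}\right) \left(-1\right) = \frac{1}{9} \approx 0.11111$)
$t{\left(M,I \right)} = \frac{1}{9} + I$ ($t{\left(M,I \right)} = I + \frac{1}{9} = \frac{1}{9} + I$)
$v = - \frac{220865}{55216}$ ($v = -4 + \frac{1}{4 \left(-13804\right)} = -4 + \frac{1}{4} \left(- \frac{1}{13804}\right) = -4 - \frac{1}{55216} = - \frac{220865}{55216} \approx -4.0$)
$c = \frac{39810727}{496944}$ ($c = - \frac{220865}{55216} + \left(\frac{1}{9} - -84\right) = - \frac{220865}{55216} + \left(\frac{1}{9} + 84\right) = - \frac{220865}{55216} + \frac{757}{9} = \frac{39810727}{496944} \approx 80.111$)
$c - 46 G{\left(4 \right)} = \frac{39810727}{496944} - -276 = \frac{39810727}{496944} + 276 = \frac{176967271}{496944}$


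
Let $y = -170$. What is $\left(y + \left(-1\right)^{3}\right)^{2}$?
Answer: $29241$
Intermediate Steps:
$\left(y + \left(-1\right)^{3}\right)^{2} = \left(-170 + \left(-1\right)^{3}\right)^{2} = \left(-170 - 1\right)^{2} = \left(-171\right)^{2} = 29241$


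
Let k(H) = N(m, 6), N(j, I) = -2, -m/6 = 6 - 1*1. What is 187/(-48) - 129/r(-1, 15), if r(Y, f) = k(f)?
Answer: 2909/48 ≈ 60.604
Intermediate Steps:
m = -30 (m = -6*(6 - 1*1) = -6*(6 - 1) = -6*5 = -30)
k(H) = -2
r(Y, f) = -2
187/(-48) - 129/r(-1, 15) = 187/(-48) - 129/(-2) = 187*(-1/48) - 129*(-½) = -187/48 + 129/2 = 2909/48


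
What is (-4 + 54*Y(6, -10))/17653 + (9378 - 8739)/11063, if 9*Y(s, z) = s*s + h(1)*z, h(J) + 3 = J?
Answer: 14953183/195295139 ≈ 0.076567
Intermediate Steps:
h(J) = -3 + J
Y(s, z) = -2*z/9 + s**2/9 (Y(s, z) = (s*s + (-3 + 1)*z)/9 = (s**2 - 2*z)/9 = -2*z/9 + s**2/9)
(-4 + 54*Y(6, -10))/17653 + (9378 - 8739)/11063 = (-4 + 54*(-2/9*(-10) + (1/9)*6**2))/17653 + (9378 - 8739)/11063 = (-4 + 54*(20/9 + (1/9)*36))*(1/17653) + 639*(1/11063) = (-4 + 54*(20/9 + 4))*(1/17653) + 639/11063 = (-4 + 54*(56/9))*(1/17653) + 639/11063 = (-4 + 336)*(1/17653) + 639/11063 = 332*(1/17653) + 639/11063 = 332/17653 + 639/11063 = 14953183/195295139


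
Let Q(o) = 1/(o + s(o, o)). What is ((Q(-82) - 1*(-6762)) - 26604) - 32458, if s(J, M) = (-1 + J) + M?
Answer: -12918101/247 ≈ -52300.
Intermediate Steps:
s(J, M) = -1 + J + M
Q(o) = 1/(-1 + 3*o) (Q(o) = 1/(o + (-1 + o + o)) = 1/(o + (-1 + 2*o)) = 1/(-1 + 3*o))
((Q(-82) - 1*(-6762)) - 26604) - 32458 = ((1/(-1 + 3*(-82)) - 1*(-6762)) - 26604) - 32458 = ((1/(-1 - 246) + 6762) - 26604) - 32458 = ((1/(-247) + 6762) - 26604) - 32458 = ((-1/247 + 6762) - 26604) - 32458 = (1670213/247 - 26604) - 32458 = -4900975/247 - 32458 = -12918101/247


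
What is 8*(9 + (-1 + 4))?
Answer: 96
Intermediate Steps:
8*(9 + (-1 + 4)) = 8*(9 + 3) = 8*12 = 96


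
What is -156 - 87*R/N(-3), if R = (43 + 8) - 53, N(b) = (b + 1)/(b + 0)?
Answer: 105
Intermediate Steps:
N(b) = (1 + b)/b
R = -2 (R = 51 - 53 = -2)
-156 - 87*R/N(-3) = -156 - (-174)/((1 - 3)/(-3)) = -156 - (-174)/((-1/3*(-2))) = -156 - (-174)/2/3 = -156 - (-174)*3/2 = -156 - 87*(-3) = -156 + 261 = 105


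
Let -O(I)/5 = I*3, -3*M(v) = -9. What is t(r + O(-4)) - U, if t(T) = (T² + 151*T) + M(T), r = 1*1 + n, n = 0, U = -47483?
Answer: 60418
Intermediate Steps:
M(v) = 3 (M(v) = -⅓*(-9) = 3)
O(I) = -15*I (O(I) = -5*I*3 = -15*I)
r = 1 (r = 1*1 + 0 = 1 + 0 = 1)
t(T) = 3 + T² + 151*T (t(T) = (T² + 151*T) + 3 = 3 + T² + 151*T)
t(r + O(-4)) - U = (3 + (1 - 15*(-4))² + 151*(1 - 15*(-4))) - 1*(-47483) = (3 + (1 + 60)² + 151*(1 + 60)) + 47483 = (3 + 61² + 151*61) + 47483 = (3 + 3721 + 9211) + 47483 = 12935 + 47483 = 60418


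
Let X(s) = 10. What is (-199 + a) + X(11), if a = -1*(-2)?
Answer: -187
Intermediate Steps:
a = 2
(-199 + a) + X(11) = (-199 + 2) + 10 = -197 + 10 = -187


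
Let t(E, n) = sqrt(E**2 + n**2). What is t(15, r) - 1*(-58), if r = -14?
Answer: 58 + sqrt(421) ≈ 78.518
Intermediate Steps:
t(15, r) - 1*(-58) = sqrt(15**2 + (-14)**2) - 1*(-58) = sqrt(225 + 196) + 58 = sqrt(421) + 58 = 58 + sqrt(421)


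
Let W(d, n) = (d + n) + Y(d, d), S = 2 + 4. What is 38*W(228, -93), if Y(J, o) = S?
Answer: 5358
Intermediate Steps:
S = 6
Y(J, o) = 6
W(d, n) = 6 + d + n (W(d, n) = (d + n) + 6 = 6 + d + n)
38*W(228, -93) = 38*(6 + 228 - 93) = 38*141 = 5358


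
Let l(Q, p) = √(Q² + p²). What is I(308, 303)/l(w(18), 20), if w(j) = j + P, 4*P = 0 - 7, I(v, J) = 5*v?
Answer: 1232*√17/85 ≈ 59.761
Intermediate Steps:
P = -7/4 (P = (0 - 7)/4 = (¼)*(-7) = -7/4 ≈ -1.7500)
w(j) = -7/4 + j (w(j) = j - 7/4 = -7/4 + j)
I(308, 303)/l(w(18), 20) = (5*308)/(√((-7/4 + 18)² + 20²)) = 1540/(√((65/4)² + 400)) = 1540/(√(4225/16 + 400)) = 1540/(√(10625/16)) = 1540/((25*√17/4)) = 1540*(4*√17/425) = 1232*√17/85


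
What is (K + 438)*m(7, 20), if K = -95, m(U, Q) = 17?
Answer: 5831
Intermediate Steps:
(K + 438)*m(7, 20) = (-95 + 438)*17 = 343*17 = 5831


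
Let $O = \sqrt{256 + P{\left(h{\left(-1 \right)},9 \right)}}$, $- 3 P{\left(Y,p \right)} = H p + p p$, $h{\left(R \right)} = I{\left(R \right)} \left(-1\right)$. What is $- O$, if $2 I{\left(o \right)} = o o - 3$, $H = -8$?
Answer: $- \sqrt{253} \approx -15.906$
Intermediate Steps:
$I{\left(o \right)} = - \frac{3}{2} + \frac{o^{2}}{2}$ ($I{\left(o \right)} = \frac{o o - 3}{2} = \frac{o^{2} - 3}{2} = \frac{-3 + o^{2}}{2} = - \frac{3}{2} + \frac{o^{2}}{2}$)
$h{\left(R \right)} = \frac{3}{2} - \frac{R^{2}}{2}$ ($h{\left(R \right)} = \left(- \frac{3}{2} + \frac{R^{2}}{2}\right) \left(-1\right) = \frac{3}{2} - \frac{R^{2}}{2}$)
$P{\left(Y,p \right)} = - \frac{p^{2}}{3} + \frac{8 p}{3}$ ($P{\left(Y,p \right)} = - \frac{- 8 p + p p}{3} = - \frac{- 8 p + p^{2}}{3} = - \frac{p^{2} - 8 p}{3} = - \frac{p^{2}}{3} + \frac{8 p}{3}$)
$O = \sqrt{253}$ ($O = \sqrt{256 + \frac{1}{3} \cdot 9 \left(8 - 9\right)} = \sqrt{256 + \frac{1}{3} \cdot 9 \left(-1\right)} = \sqrt{256 - 3} = \sqrt{253} \approx 15.906$)
$- O = - \sqrt{253}$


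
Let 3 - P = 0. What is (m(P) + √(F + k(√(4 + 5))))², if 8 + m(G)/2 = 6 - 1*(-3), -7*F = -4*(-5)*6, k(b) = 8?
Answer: -36/7 + 32*I*√7/7 ≈ -5.1429 + 12.095*I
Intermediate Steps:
P = 3 (P = 3 - 1*0 = 3 + 0 = 3)
F = -120/7 (F = -(-4*(-5))*6/7 = -20*6/7 = -⅐*120 = -120/7 ≈ -17.143)
m(G) = 2 (m(G) = -16 + 2*(6 - 1*(-3)) = -16 + 2*(6 + 3) = -16 + 2*9 = -16 + 18 = 2)
(m(P) + √(F + k(√(4 + 5))))² = (2 + √(-120/7 + 8))² = (2 + √(-64/7))² = (2 + 8*I*√7/7)²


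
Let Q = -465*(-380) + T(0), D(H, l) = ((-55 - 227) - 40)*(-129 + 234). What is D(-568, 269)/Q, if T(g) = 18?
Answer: -5635/29453 ≈ -0.19132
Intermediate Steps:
D(H, l) = -33810 (D(H, l) = (-282 - 40)*105 = -322*105 = -33810)
Q = 176718 (Q = -465*(-380) + 18 = 176700 + 18 = 176718)
D(-568, 269)/Q = -33810/176718 = -33810*1/176718 = -5635/29453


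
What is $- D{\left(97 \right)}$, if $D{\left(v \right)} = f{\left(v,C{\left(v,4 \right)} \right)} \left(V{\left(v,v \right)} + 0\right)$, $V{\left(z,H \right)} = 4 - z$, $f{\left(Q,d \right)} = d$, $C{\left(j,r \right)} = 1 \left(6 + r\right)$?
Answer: $930$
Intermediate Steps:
$C{\left(j,r \right)} = 6 + r$
$D{\left(v \right)} = 40 - 10 v$ ($D{\left(v \right)} = \left(6 + 4\right) \left(\left(4 - v\right) + 0\right) = 10 \left(4 - v\right) = 40 - 10 v$)
$- D{\left(97 \right)} = - (40 - 970) = \left(-1\right) \left(-930\right) = 930$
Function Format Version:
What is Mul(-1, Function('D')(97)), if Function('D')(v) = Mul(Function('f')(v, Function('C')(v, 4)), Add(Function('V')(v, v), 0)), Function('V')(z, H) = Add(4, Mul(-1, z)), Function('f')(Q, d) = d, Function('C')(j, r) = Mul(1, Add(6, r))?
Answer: 930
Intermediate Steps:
Function('C')(j, r) = Add(6, r)
Function('D')(v) = Add(40, Mul(-10, v)) (Function('D')(v) = Mul(Add(6, 4), Add(Add(4, Mul(-1, v)), 0)) = Mul(10, Add(4, Mul(-1, v))) = Add(40, Mul(-10, v)))
Mul(-1, Function('D')(97)) = Mul(-1, Add(40, Mul(-10, 97))) = Mul(-1, Add(40, -970)) = Mul(-1, -930) = 930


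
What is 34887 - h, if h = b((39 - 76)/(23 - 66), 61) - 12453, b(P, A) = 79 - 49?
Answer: 47310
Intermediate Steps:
b(P, A) = 30
h = -12423 (h = 30 - 12453 = -12423)
34887 - h = 34887 - 1*(-12423) = 34887 + 12423 = 47310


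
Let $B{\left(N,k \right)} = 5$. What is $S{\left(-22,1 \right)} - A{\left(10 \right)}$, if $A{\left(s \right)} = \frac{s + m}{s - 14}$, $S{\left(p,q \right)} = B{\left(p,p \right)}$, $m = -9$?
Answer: $\frac{21}{4} \approx 5.25$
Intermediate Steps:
$S{\left(p,q \right)} = 5$
$A{\left(s \right)} = \frac{-9 + s}{-14 + s}$ ($A{\left(s \right)} = \frac{s - 9}{s - 14} = \frac{-9 + s}{-14 + s}$)
$S{\left(-22,1 \right)} - A{\left(10 \right)} = 5 - \frac{-9 + 10}{-14 + 10} = 5 - \frac{1}{-4} \cdot 1 = 5 - \left(- \frac{1}{4}\right) 1 = 5 - - \frac{1}{4} = 5 + \frac{1}{4} = \frac{21}{4}$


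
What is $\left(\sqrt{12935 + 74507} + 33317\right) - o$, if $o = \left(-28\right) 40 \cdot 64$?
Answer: $104997 + \sqrt{87442} \approx 1.0529 \cdot 10^{5}$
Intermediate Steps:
$o = -71680$ ($o = \left(-1120\right) 64 = -71680$)
$\left(\sqrt{12935 + 74507} + 33317\right) - o = \left(\sqrt{12935 + 74507} + 33317\right) - -71680 = \left(\sqrt{87442} + 33317\right) + 71680 = \left(33317 + \sqrt{87442}\right) + 71680 = 104997 + \sqrt{87442}$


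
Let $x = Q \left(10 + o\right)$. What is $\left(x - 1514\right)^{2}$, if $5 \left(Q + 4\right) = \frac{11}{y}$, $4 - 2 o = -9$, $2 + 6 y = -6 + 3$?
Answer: $\frac{1647466921}{625} \approx 2.6359 \cdot 10^{6}$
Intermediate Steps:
$y = - \frac{5}{6}$ ($y = - \frac{1}{3} + \frac{-6 + 3}{6} = - \frac{1}{3} + \frac{1}{6} \left(-3\right) = - \frac{1}{3} - \frac{1}{2} = - \frac{5}{6} \approx -0.83333$)
$o = \frac{13}{2}$ ($o = 2 - - \frac{9}{2} = 2 + \frac{9}{2} = \frac{13}{2} \approx 6.5$)
$Q = - \frac{166}{25}$ ($Q = -4 + \frac{11 \frac{1}{- \frac{5}{6}}}{5} = -4 + \frac{11 \left(- \frac{6}{5}\right)}{5} = -4 + \frac{1}{5} \left(- \frac{66}{5}\right) = -4 - \frac{66}{25} = - \frac{166}{25} \approx -6.64$)
$x = - \frac{2739}{25}$ ($x = - \frac{166 \left(10 + \frac{13}{2}\right)}{25} = \left(- \frac{166}{25}\right) \frac{33}{2} = - \frac{2739}{25} \approx -109.56$)
$\left(x - 1514\right)^{2} = \left(- \frac{2739}{25} - 1514\right)^{2} = \left(- \frac{40589}{25}\right)^{2} = \frac{1647466921}{625}$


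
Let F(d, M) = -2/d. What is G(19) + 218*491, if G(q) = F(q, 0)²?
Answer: 38640722/361 ≈ 1.0704e+5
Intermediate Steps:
G(q) = 4/q² (G(q) = (-2/q)² = 4/q²)
G(19) + 218*491 = 4/19² + 218*491 = 4*(1/361) + 107038 = 4/361 + 107038 = 38640722/361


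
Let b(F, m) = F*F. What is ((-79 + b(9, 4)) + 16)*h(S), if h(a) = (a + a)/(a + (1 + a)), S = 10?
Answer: 120/7 ≈ 17.143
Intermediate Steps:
h(a) = 2*a/(1 + 2*a) (h(a) = (2*a)/(1 + 2*a) = 2*a/(1 + 2*a))
b(F, m) = F**2
((-79 + b(9, 4)) + 16)*h(S) = ((-79 + 9**2) + 16)*(2*10/(1 + 2*10)) = ((-79 + 81) + 16)*(2*10/(1 + 20)) = (2 + 16)*(2*10/21) = 18*(2*10*(1/21)) = 18*(20/21) = 120/7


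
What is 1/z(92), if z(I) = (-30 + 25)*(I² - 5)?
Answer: -1/42295 ≈ -2.3643e-5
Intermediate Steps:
z(I) = 25 - 5*I² (z(I) = -5*(-5 + I²) = 25 - 5*I²)
1/z(92) = 1/(25 - 5*92²) = 1/(25 - 5*8464) = 1/(25 - 42320) = 1/(-42295) = -1/42295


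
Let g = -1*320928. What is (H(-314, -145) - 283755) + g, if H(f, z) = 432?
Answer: -604251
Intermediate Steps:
g = -320928
(H(-314, -145) - 283755) + g = (432 - 283755) - 320928 = -283323 - 320928 = -604251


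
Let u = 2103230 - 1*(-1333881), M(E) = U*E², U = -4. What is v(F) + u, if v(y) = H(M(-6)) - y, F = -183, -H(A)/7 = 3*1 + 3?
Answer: 3437252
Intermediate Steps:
M(E) = -4*E²
H(A) = -42 (H(A) = -7*(3*1 + 3) = -7*(3 + 3) = -7*6 = -42)
u = 3437111 (u = 2103230 + 1333881 = 3437111)
v(y) = -42 - y
v(F) + u = (-42 - 1*(-183)) + 3437111 = (-42 + 183) + 3437111 = 141 + 3437111 = 3437252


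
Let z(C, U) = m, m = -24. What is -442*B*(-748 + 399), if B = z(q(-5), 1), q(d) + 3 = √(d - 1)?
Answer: -3702192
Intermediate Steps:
q(d) = -3 + √(-1 + d) (q(d) = -3 + √(d - 1) = -3 + √(-1 + d))
z(C, U) = -24
B = -24
-442*B*(-748 + 399) = -442/(1/((-748 + 399)*(-24))) = -442/(-1/24/(-349)) = -442/((-1/349*(-1/24))) = -442/1/8376 = -442*8376 = -3702192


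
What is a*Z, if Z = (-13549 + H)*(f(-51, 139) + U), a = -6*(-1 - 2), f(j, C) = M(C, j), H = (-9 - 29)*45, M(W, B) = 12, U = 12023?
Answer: -3305557170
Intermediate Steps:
H = -1710 (H = -38*45 = -1710)
f(j, C) = 12
a = 18 (a = -6*(-3) = 18)
Z = -183642065 (Z = (-13549 - 1710)*(12 + 12023) = -15259*12035 = -183642065)
a*Z = 18*(-183642065) = -3305557170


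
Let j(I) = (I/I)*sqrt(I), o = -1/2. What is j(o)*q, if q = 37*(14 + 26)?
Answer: 740*I*sqrt(2) ≈ 1046.5*I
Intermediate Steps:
o = -1/2 (o = -1*1/2 = -1/2 ≈ -0.50000)
j(I) = sqrt(I) (j(I) = 1*sqrt(I) = sqrt(I))
q = 1480 (q = 37*40 = 1480)
j(o)*q = sqrt(-1/2)*1480 = (I*sqrt(2)/2)*1480 = 740*I*sqrt(2)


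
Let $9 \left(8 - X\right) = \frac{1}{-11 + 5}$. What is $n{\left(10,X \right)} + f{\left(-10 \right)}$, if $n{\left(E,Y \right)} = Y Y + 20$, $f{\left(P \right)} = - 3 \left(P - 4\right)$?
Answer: $\frac{368281}{2916} \approx 126.3$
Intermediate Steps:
$X = \frac{433}{54}$ ($X = 8 - \frac{1}{9 \left(-11 + 5\right)} = 8 - \frac{1}{9 \left(-6\right)} = 8 - - \frac{1}{54} = 8 + \frac{1}{54} = \frac{433}{54} \approx 8.0185$)
$f{\left(P \right)} = 12 - 3 P$ ($f{\left(P \right)} = - 3 \left(-4 + P\right) = 12 - 3 P$)
$n{\left(E,Y \right)} = 20 + Y^{2}$ ($n{\left(E,Y \right)} = Y^{2} + 20 = 20 + Y^{2}$)
$n{\left(10,X \right)} + f{\left(-10 \right)} = \left(20 + \left(\frac{433}{54}\right)^{2}\right) + \left(12 - -30\right) = \left(20 + \frac{187489}{2916}\right) + \left(12 + 30\right) = \frac{245809}{2916} + 42 = \frac{368281}{2916}$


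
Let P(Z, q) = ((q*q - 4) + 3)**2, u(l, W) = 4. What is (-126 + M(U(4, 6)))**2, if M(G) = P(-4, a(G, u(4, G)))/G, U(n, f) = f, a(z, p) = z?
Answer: 219961/36 ≈ 6110.0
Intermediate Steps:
P(Z, q) = (-1 + q**2)**2 (P(Z, q) = ((q**2 - 4) + 3)**2 = ((-4 + q**2) + 3)**2 = (-1 + q**2)**2)
M(G) = (-1 + G**2)**2/G
(-126 + M(U(4, 6)))**2 = (-126 + (-1 + 6**2)**2/6)**2 = (-126 + (-1 + 36)**2/6)**2 = (-126 + (1/6)*35**2)**2 = (-126 + (1/6)*1225)**2 = (-126 + 1225/6)**2 = (469/6)**2 = 219961/36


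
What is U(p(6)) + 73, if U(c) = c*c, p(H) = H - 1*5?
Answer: 74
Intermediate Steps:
p(H) = -5 + H (p(H) = H - 5 = -5 + H)
U(c) = c²
U(p(6)) + 73 = (-5 + 6)² + 73 = 1² + 73 = 1 + 73 = 74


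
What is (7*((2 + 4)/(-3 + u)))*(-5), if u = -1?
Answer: 105/2 ≈ 52.500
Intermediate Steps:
(7*((2 + 4)/(-3 + u)))*(-5) = (7*((2 + 4)/(-3 - 1)))*(-5) = (7*(6/(-4)))*(-5) = (7*(6*(-¼)))*(-5) = (7*(-3/2))*(-5) = -21/2*(-5) = 105/2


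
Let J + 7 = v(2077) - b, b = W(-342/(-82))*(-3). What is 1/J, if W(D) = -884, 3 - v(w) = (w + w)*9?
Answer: -1/40042 ≈ -2.4974e-5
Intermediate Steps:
v(w) = 3 - 18*w (v(w) = 3 - (w + w)*9 = 3 - 2*w*9 = 3 - 18*w)
b = 2652 (b = -884*(-3) = 2652)
J = -40042 (J = -7 + ((3 - 18*2077) - 1*2652) = -7 + ((3 - 37386) - 2652) = -7 + (-37383 - 2652) = -7 - 40035 = -40042)
1/J = 1/(-40042) = -1/40042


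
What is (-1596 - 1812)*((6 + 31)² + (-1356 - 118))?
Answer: 357840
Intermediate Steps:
(-1596 - 1812)*((6 + 31)² + (-1356 - 118)) = -3408*(37² - 1474) = -3408*(1369 - 1474) = -3408*(-105) = 357840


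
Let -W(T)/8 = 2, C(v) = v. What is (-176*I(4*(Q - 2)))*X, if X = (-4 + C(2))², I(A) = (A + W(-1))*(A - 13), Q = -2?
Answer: -653312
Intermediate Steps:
W(T) = -16 (W(T) = -8*2 = -16)
I(A) = (-16 + A)*(-13 + A) (I(A) = (A - 16)*(A - 13) = (-16 + A)*(-13 + A))
X = 4 (X = (-4 + 2)² = (-2)² = 4)
(-176*I(4*(Q - 2)))*X = -176*(208 + (4*(-2 - 2))² - 116*(-2 - 2))*4 = -176*(208 + (4*(-4))² - 116*(-4))*4 = -176*(208 + (-16)² - 29*(-16))*4 = -176*(208 + 256 + 464)*4 = -176*928*4 = -163328*4 = -653312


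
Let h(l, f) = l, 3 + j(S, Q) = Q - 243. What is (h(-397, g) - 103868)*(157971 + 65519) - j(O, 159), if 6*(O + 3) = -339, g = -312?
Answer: -23302184763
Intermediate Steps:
O = -119/2 (O = -3 + (⅙)*(-339) = -3 - 113/2 = -119/2 ≈ -59.500)
j(S, Q) = -246 + Q (j(S, Q) = -3 + (Q - 243) = -3 + (-243 + Q) = -246 + Q)
(h(-397, g) - 103868)*(157971 + 65519) - j(O, 159) = (-397 - 103868)*(157971 + 65519) - (-246 + 159) = -104265*223490 - 1*(-87) = -23302184850 + 87 = -23302184763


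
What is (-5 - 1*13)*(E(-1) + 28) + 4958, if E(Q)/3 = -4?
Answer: 4670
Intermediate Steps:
E(Q) = -12 (E(Q) = 3*(-4) = -12)
(-5 - 1*13)*(E(-1) + 28) + 4958 = (-5 - 1*13)*(-12 + 28) + 4958 = (-5 - 13)*16 + 4958 = -18*16 + 4958 = -288 + 4958 = 4670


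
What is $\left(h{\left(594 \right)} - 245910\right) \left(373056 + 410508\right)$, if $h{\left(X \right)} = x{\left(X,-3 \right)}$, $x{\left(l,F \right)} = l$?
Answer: $-192220786224$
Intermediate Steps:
$h{\left(X \right)} = X$
$\left(h{\left(594 \right)} - 245910\right) \left(373056 + 410508\right) = \left(594 - 245910\right) \left(373056 + 410508\right) = \left(-245316\right) 783564 = -192220786224$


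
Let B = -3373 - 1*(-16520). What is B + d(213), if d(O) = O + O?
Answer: 13573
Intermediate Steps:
B = 13147 (B = -3373 + 16520 = 13147)
d(O) = 2*O
B + d(213) = 13147 + 2*213 = 13147 + 426 = 13573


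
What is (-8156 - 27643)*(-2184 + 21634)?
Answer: -696290550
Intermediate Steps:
(-8156 - 27643)*(-2184 + 21634) = -35799*19450 = -696290550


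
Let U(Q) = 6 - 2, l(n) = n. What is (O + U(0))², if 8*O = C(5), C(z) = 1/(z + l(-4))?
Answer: 1089/64 ≈ 17.016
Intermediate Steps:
C(z) = 1/(-4 + z) (C(z) = 1/(z - 4) = 1/(-4 + z))
U(Q) = 4
O = ⅛ (O = 1/(8*(-4 + 5)) = (⅛)/1 = (⅛)*1 = ⅛ ≈ 0.12500)
(O + U(0))² = (⅛ + 4)² = (33/8)² = 1089/64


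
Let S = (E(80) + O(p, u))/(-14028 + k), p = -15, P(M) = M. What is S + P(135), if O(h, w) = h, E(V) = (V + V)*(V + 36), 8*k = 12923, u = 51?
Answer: 13257275/99301 ≈ 133.51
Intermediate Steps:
k = 12923/8 (k = (1/8)*12923 = 12923/8 ≈ 1615.4)
E(V) = 2*V*(36 + V) (E(V) = (2*V)*(36 + V) = 2*V*(36 + V))
S = -148360/99301 (S = (2*80*(36 + 80) - 15)/(-14028 + 12923/8) = (2*80*116 - 15)/(-99301/8) = (18560 - 15)*(-8/99301) = 18545*(-8/99301) = -148360/99301 ≈ -1.4940)
S + P(135) = -148360/99301 + 135 = 13257275/99301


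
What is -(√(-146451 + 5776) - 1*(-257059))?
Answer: -257059 - 5*I*√5627 ≈ -2.5706e+5 - 375.07*I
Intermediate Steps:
-(√(-146451 + 5776) - 1*(-257059)) = -(√(-140675) + 257059) = -(5*I*√5627 + 257059) = -(257059 + 5*I*√5627) = -257059 - 5*I*√5627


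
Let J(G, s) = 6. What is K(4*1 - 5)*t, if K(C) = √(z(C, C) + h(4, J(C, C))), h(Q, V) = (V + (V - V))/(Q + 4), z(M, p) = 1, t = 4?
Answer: 2*√7 ≈ 5.2915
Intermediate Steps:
h(Q, V) = V/(4 + Q) (h(Q, V) = (V + 0)/(4 + Q) = V/(4 + Q))
K(C) = √7/2 (K(C) = √(1 + 6/(4 + 4)) = √(1 + 6/8) = √(1 + 6*(⅛)) = √(1 + ¾) = √(7/4) = √7/2)
K(4*1 - 5)*t = (√7/2)*4 = 2*√7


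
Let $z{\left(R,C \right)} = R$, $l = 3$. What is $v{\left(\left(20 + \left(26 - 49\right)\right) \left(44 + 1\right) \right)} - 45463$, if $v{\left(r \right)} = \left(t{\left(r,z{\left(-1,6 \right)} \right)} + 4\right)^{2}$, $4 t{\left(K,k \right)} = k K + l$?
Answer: $- \frac{175923}{4} \approx -43981.0$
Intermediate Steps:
$t{\left(K,k \right)} = \frac{3}{4} + \frac{K k}{4}$ ($t{\left(K,k \right)} = \frac{k K + 3}{4} = \frac{K k + 3}{4} = \frac{3 + K k}{4} = \frac{3}{4} + \frac{K k}{4}$)
$v{\left(r \right)} = \left(\frac{19}{4} - \frac{r}{4}\right)^{2}$ ($v{\left(r \right)} = \left(\left(\frac{3}{4} + \frac{1}{4} r \left(-1\right)\right) + 4\right)^{2} = \left(\left(\frac{3}{4} - \frac{r}{4}\right) + 4\right)^{2} = \left(\frac{19}{4} - \frac{r}{4}\right)^{2}$)
$v{\left(\left(20 + \left(26 - 49\right)\right) \left(44 + 1\right) \right)} - 45463 = \frac{\left(19 - \left(20 + \left(26 - 49\right)\right) \left(44 + 1\right)\right)^{2}}{16} - 45463 = \frac{\left(19 - \left(20 + \left(26 - 49\right)\right) 45\right)^{2}}{16} - 45463 = \frac{\left(19 - \left(20 - 23\right) 45\right)^{2}}{16} - 45463 = \frac{\left(19 - \left(-3\right) 45\right)^{2}}{16} - 45463 = \frac{\left(19 - -135\right)^{2}}{16} - 45463 = \frac{\left(19 + 135\right)^{2}}{16} - 45463 = \frac{154^{2}}{16} - 45463 = \frac{1}{16} \cdot 23716 - 45463 = \frac{5929}{4} - 45463 = - \frac{175923}{4}$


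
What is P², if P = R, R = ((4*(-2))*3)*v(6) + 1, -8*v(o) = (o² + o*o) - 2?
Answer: 44521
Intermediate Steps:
v(o) = ¼ - o²/4 (v(o) = -((o² + o*o) - 2)/8 = -((o² + o²) - 2)/8 = -(2*o² - 2)/8 = -(-2 + 2*o²)/8 = ¼ - o²/4)
R = 211 (R = ((4*(-2))*3)*(¼ - ¼*6²) + 1 = (-8*3)*(¼ - ¼*36) + 1 = -24*(¼ - 9) + 1 = -24*(-35/4) + 1 = 210 + 1 = 211)
P = 211
P² = 211² = 44521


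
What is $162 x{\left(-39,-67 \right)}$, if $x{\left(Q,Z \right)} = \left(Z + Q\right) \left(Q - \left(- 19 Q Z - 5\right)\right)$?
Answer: $-851954436$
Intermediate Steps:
$x{\left(Q,Z \right)} = \left(Q + Z\right) \left(5 + Q + 19 Q Z\right)$ ($x{\left(Q,Z \right)} = \left(Q + Z\right) \left(Q - \left(- 19 Q Z - 5\right)\right) = \left(Q + Z\right) \left(Q - \left(-5 - 19 Q Z\right)\right) = \left(Q + Z\right) \left(Q + \left(5 + 19 Q Z\right)\right) = \left(Q + Z\right) \left(5 + Q + 19 Q Z\right)$)
$162 x{\left(-39,-67 \right)} = 162 \left(\left(-39\right)^{2} + 5 \left(-39\right) + 5 \left(-67\right) - -2613 + 19 \left(-39\right) \left(-67\right)^{2} + 19 \left(-67\right) \left(-39\right)^{2}\right) = 162 \left(1521 - 195 - 335 + 2613 + 19 \left(-39\right) 4489 + 19 \left(-67\right) 1521\right) = 162 \left(1521 - 195 - 335 + 2613 - 3326349 - 1936233\right) = 162 \left(-5258978\right) = -851954436$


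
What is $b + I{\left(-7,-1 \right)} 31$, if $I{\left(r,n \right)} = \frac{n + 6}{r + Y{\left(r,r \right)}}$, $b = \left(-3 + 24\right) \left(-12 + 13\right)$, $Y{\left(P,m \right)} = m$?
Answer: $\frac{139}{14} \approx 9.9286$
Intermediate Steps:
$b = 21$ ($b = 21 \cdot 1 = 21$)
$I{\left(r,n \right)} = \frac{6 + n}{2 r}$ ($I{\left(r,n \right)} = \frac{n + 6}{r + r} = \frac{6 + n}{2 r}$)
$b + I{\left(-7,-1 \right)} 31 = 21 + \frac{6 - 1}{2 \left(-7\right)} 31 = 21 + \frac{1}{2} \left(- \frac{1}{7}\right) 5 \cdot 31 = 21 - \frac{155}{14} = \frac{139}{14}$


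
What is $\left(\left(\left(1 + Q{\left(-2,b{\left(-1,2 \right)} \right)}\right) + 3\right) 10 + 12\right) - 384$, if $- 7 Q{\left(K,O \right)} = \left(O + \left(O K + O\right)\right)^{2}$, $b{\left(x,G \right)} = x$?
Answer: $-332$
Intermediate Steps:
$Q{\left(K,O \right)} = - \frac{\left(2 O + K O\right)^{2}}{7}$ ($Q{\left(K,O \right)} = - \frac{\left(O + \left(O K + O\right)\right)^{2}}{7} = - \frac{\left(O + \left(K O + O\right)\right)^{2}}{7} = - \frac{\left(O + \left(O + K O\right)\right)^{2}}{7} = - \frac{\left(2 O + K O\right)^{2}}{7}$)
$\left(\left(\left(1 + Q{\left(-2,b{\left(-1,2 \right)} \right)}\right) + 3\right) 10 + 12\right) - 384 = \left(\left(\left(1 - \frac{\left(-1\right)^{2} \left(2 - 2\right)^{2}}{7}\right) + 3\right) 10 + 12\right) - 384 = \left(\left(\left(1 - \frac{0^{2}}{7}\right) + 3\right) 10 + 12\right) - 384 = \left(\left(\left(1 - \frac{1}{7} \cdot 0\right) + 3\right) 10 + 12\right) - 384 = \left(\left(\left(1 + 0\right) + 3\right) 10 + 12\right) - 384 = \left(\left(1 + 3\right) 10 + 12\right) - 384 = \left(4 \cdot 10 + 12\right) - 384 = \left(40 + 12\right) - 384 = 52 - 384 = -332$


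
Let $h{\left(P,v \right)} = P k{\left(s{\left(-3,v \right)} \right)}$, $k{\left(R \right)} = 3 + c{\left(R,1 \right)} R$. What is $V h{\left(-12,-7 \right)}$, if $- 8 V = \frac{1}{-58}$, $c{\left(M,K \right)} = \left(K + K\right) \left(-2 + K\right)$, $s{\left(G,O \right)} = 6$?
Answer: $\frac{27}{116} \approx 0.23276$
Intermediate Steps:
$c{\left(M,K \right)} = 2 K \left(-2 + K\right)$
$V = \frac{1}{464}$ ($V = - \frac{1}{8 \left(-58\right)} = \left(- \frac{1}{8}\right) \left(- \frac{1}{58}\right) = \frac{1}{464} \approx 0.0021552$)
$k{\left(R \right)} = 3 - 2 R$ ($k{\left(R \right)} = 3 + 2 \cdot 1 \left(-2 + 1\right) R = 3 + 2 \cdot 1 \left(-1\right) R = 3 - 2 R$)
$h{\left(P,v \right)} = - 9 P$ ($h{\left(P,v \right)} = P \left(3 - 12\right) = P \left(-9\right) = - 9 P$)
$V h{\left(-12,-7 \right)} = \frac{\left(-9\right) \left(-12\right)}{464} = \frac{1}{464} \cdot 108 = \frac{27}{116}$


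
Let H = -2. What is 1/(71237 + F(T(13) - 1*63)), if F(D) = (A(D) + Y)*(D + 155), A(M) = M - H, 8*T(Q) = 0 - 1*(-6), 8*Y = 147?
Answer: 32/2155299 ≈ 1.4847e-5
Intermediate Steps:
Y = 147/8 (Y = (⅛)*147 = 147/8 ≈ 18.375)
T(Q) = ¾ (T(Q) = (0 - 1*(-6))/8 = (0 + 6)/8 = (⅛)*6 = ¾)
A(M) = 2 + M (A(M) = M - 1*(-2) = M + 2 = 2 + M)
F(D) = (155 + D)*(163/8 + D) (F(D) = ((2 + D) + 147/8)*(D + 155) = (163/8 + D)*(155 + D) = (155 + D)*(163/8 + D))
1/(71237 + F(T(13) - 1*63)) = 1/(71237 + (25265/8 + (¾ - 1*63)² + 1403*(¾ - 1*63)/8)) = 1/(71237 + (25265/8 + (¾ - 63)² + 1403*(¾ - 63)/8)) = 1/(71237 + (25265/8 + (-249/4)² + (1403/8)*(-249/4))) = 1/(71237 + (25265/8 + 62001/16 - 349347/32)) = 1/(71237 - 124285/32) = 1/(2155299/32) = 32/2155299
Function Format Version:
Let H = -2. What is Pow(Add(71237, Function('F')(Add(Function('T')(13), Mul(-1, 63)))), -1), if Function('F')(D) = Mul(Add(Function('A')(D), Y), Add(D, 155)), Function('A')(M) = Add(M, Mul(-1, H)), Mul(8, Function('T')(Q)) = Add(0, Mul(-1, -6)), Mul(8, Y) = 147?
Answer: Rational(32, 2155299) ≈ 1.4847e-5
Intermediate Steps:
Y = Rational(147, 8) (Y = Mul(Rational(1, 8), 147) = Rational(147, 8) ≈ 18.375)
Function('T')(Q) = Rational(3, 4) (Function('T')(Q) = Mul(Rational(1, 8), Add(0, Mul(-1, -6))) = Mul(Rational(1, 8), Add(0, 6)) = Mul(Rational(1, 8), 6) = Rational(3, 4))
Function('A')(M) = Add(2, M) (Function('A')(M) = Add(M, Mul(-1, -2)) = Add(M, 2) = Add(2, M))
Function('F')(D) = Mul(Add(155, D), Add(Rational(163, 8), D)) (Function('F')(D) = Mul(Add(Add(2, D), Rational(147, 8)), Add(D, 155)) = Mul(Add(Rational(163, 8), D), Add(155, D)) = Mul(Add(155, D), Add(Rational(163, 8), D)))
Pow(Add(71237, Function('F')(Add(Function('T')(13), Mul(-1, 63)))), -1) = Pow(Add(71237, Add(Rational(25265, 8), Pow(Add(Rational(3, 4), Mul(-1, 63)), 2), Mul(Rational(1403, 8), Add(Rational(3, 4), Mul(-1, 63))))), -1) = Pow(Add(71237, Add(Rational(25265, 8), Pow(Add(Rational(3, 4), -63), 2), Mul(Rational(1403, 8), Add(Rational(3, 4), -63)))), -1) = Pow(Add(71237, Add(Rational(25265, 8), Pow(Rational(-249, 4), 2), Mul(Rational(1403, 8), Rational(-249, 4)))), -1) = Pow(Add(71237, Add(Rational(25265, 8), Rational(62001, 16), Rational(-349347, 32))), -1) = Pow(Add(71237, Rational(-124285, 32)), -1) = Pow(Rational(2155299, 32), -1) = Rational(32, 2155299)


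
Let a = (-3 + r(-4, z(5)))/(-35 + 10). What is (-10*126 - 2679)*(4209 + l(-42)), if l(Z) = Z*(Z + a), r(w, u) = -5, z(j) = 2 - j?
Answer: -586867671/25 ≈ -2.3475e+7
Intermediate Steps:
a = 8/25 (a = (-3 - 5)/(-35 + 10) = -8/(-25) = -8*(-1/25) = 8/25 ≈ 0.32000)
l(Z) = Z*(8/25 + Z) (l(Z) = Z*(Z + 8/25) = Z*(8/25 + Z))
(-10*126 - 2679)*(4209 + l(-42)) = (-10*126 - 2679)*(4209 + (1/25)*(-42)*(8 + 25*(-42))) = (-1260 - 2679)*(4209 + (1/25)*(-42)*(8 - 1050)) = -3939*(4209 + (1/25)*(-42)*(-1042)) = -3939*(4209 + 43764/25) = -3939*148989/25 = -586867671/25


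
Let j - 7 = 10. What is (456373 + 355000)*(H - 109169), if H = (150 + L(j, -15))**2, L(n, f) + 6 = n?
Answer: -67545179504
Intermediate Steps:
j = 17 (j = 7 + 10 = 17)
L(n, f) = -6 + n
H = 25921 (H = (150 + (-6 + 17))**2 = (150 + 11)**2 = 161**2 = 25921)
(456373 + 355000)*(H - 109169) = (456373 + 355000)*(25921 - 109169) = 811373*(-83248) = -67545179504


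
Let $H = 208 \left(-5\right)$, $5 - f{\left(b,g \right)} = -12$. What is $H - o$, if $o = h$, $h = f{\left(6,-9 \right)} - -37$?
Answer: $-1094$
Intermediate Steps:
$f{\left(b,g \right)} = 17$ ($f{\left(b,g \right)} = 5 - -12 = 5 + 12 = 17$)
$H = -1040$
$h = 54$ ($h = 17 - -37 = 17 + 37 = 54$)
$o = 54$
$H - o = -1040 - 54 = -1094$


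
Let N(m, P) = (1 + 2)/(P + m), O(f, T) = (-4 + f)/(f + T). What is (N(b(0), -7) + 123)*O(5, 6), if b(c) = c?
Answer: 78/7 ≈ 11.143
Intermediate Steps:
O(f, T) = (-4 + f)/(T + f)
N(m, P) = 3/(P + m)
(N(b(0), -7) + 123)*O(5, 6) = (3/(-7 + 0) + 123)*((-4 + 5)/(6 + 5)) = (3/(-7) + 123)*(1/11) = (3*(-⅐) + 123)*((1/11)*1) = (-3/7 + 123)*(1/11) = (858/7)*(1/11) = 78/7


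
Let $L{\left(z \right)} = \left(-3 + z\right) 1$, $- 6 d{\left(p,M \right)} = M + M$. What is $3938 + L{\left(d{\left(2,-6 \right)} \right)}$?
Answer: $3937$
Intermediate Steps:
$d{\left(p,M \right)} = - \frac{M}{3}$ ($d{\left(p,M \right)} = - \frac{M + M}{6} = - \frac{2 M}{6} = - \frac{M}{3}$)
$L{\left(z \right)} = -3 + z$
$3938 + L{\left(d{\left(2,-6 \right)} \right)} = 3938 - 1 = 3937$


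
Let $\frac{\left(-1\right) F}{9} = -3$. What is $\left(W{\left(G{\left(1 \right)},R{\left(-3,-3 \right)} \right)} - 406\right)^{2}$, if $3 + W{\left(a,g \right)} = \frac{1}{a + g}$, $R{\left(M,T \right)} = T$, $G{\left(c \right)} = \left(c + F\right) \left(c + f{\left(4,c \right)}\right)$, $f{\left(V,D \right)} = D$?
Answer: $\frac{469848976}{2809} \approx 1.6727 \cdot 10^{5}$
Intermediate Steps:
$F = 27$ ($F = \left(-9\right) \left(-3\right) = 27$)
$G{\left(c \right)} = 2 c \left(27 + c\right)$ ($G{\left(c \right)} = \left(c + 27\right) \left(c + c\right) = \left(27 + c\right) 2 c = 2 c \left(27 + c\right)$)
$W{\left(a,g \right)} = -3 + \frac{1}{a + g}$
$\left(W{\left(G{\left(1 \right)},R{\left(-3,-3 \right)} \right)} - 406\right)^{2} = \left(\frac{1 - 3 \cdot 2 \cdot 1 \left(27 + 1\right) - -9}{2 \cdot 1 \left(27 + 1\right) - 3} - 406\right)^{2} = \left(\frac{1 - 3 \cdot 2 \cdot 1 \cdot 28 + 9}{2 \cdot 1 \cdot 28 - 3} - 406\right)^{2} = \left(\frac{1 - 168 + 9}{56 - 3} - 406\right)^{2} = \left(\frac{1 - 168 + 9}{53} - 406\right)^{2} = \left(\frac{1}{53} \left(-158\right) - 406\right)^{2} = \left(- \frac{158}{53} - 406\right)^{2} = \left(- \frac{21676}{53}\right)^{2} = \frac{469848976}{2809}$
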